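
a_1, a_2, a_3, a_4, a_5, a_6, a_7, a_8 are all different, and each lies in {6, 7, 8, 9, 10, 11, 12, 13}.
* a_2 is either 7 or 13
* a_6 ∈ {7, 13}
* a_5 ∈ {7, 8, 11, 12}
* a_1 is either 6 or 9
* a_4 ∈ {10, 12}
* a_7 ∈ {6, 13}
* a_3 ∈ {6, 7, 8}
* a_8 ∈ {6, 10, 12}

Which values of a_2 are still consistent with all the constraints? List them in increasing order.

The 8 variables together cover exactly {6, 7, 8, 9, 10, 11, 12, 13} — 8 values for 8 variables — and 9 appears only in a_1's list, so a_1 = 9.
Among the 7 still-open variables, 11 fits only a_5 (and all 7 values in {6, 7, 8, 10, 11, 12, 13} must be used), so a_5 = 11.
Among the 6 still-open variables, 8 fits only a_3 (and all 6 values in {6, 7, 8, 10, 12, 13} must be used), so a_3 = 8.
a_2 and a_6 share exactly the 2 values {7, 13}; by pigeonhole those values go to them, so strike 7, 13 from a_7.
a_7 has just one choice, so a_7 = 6. Eliminate 6 elsewhere: a_8.
No further eliminations apply; a_2 can still be any of 7, 13.

7, 13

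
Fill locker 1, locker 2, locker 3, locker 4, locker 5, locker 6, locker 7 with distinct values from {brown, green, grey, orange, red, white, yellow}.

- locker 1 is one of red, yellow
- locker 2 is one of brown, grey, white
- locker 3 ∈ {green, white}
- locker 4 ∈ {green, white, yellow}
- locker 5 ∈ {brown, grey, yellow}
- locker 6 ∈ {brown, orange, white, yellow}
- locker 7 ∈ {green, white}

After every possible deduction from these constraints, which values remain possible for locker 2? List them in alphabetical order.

brown, grey

The 7 variables together cover exactly {brown, green, grey, orange, red, white, yellow} — 7 values for 7 variables — and orange appears only in locker 6's list, so locker 6 = orange.
Among the 6 still-open variables, red fits only locker 1 (and all 6 values in {brown, green, grey, red, white, yellow} must be used), so locker 1 = red.
The 2 variables locker 3 and locker 7 are confined to {green, white}, which locks those values in; drop them from locker 2, locker 4.
locker 4 has just one choice, so locker 4 = yellow. Remove yellow from locker 5.
No further eliminations apply; locker 2 can still be any of brown, grey.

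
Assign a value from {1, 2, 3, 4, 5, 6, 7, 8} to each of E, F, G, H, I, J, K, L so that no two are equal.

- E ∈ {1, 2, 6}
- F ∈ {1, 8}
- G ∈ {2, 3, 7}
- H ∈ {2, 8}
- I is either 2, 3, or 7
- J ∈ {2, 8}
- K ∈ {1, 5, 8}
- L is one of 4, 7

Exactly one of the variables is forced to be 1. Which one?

F

The 8 variables together cover exactly {1, 2, 3, 4, 5, 6, 7, 8} — 8 values for 8 variables — and 4 appears only in L's list, so L = 4.
The 7 still-open variables together cover exactly {1, 2, 3, 5, 6, 7, 8} — 7 values for 7 variables — and 5 appears only in K's list, so K = 5.
Among the 6 still-open variables, 6 fits only E (and all 6 values in {1, 2, 3, 6, 7, 8} must be used), so E = 6.
The 5 still-open variables draw from only 5 values {1, 2, 3, 7, 8}, so each is used; only F can be 1, hence F = 1.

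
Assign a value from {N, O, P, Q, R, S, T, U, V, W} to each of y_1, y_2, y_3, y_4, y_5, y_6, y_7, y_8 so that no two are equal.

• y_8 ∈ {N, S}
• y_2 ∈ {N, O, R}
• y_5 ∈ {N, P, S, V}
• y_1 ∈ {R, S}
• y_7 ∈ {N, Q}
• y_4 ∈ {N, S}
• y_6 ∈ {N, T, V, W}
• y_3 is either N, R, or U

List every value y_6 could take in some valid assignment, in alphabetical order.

T, V, W

y_4 and y_8 share exactly the 2 values {N, S}; by pigeonhole those values go to them, so strike N, S from y_1, y_2, y_3, y_5, y_6, y_7.
y_1's domain is down to {R}, so y_1 = R. Remove R from y_2, y_3.
y_2 must be O (only option left).
y_3's domain is down to {U}, so y_3 = U.
y_7's domain is down to {Q}, so y_7 = Q.
No further eliminations apply; y_6 can still be any of T, V, W.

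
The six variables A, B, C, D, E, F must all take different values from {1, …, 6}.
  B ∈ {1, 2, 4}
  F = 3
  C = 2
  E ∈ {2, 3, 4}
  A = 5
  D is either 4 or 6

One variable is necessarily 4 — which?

A must be 5 (only option left).
That leaves C = 2. So B, E can't be 2.
F has just one choice, so F = 3. Remove 3 from E.
So 4 goes to E.

E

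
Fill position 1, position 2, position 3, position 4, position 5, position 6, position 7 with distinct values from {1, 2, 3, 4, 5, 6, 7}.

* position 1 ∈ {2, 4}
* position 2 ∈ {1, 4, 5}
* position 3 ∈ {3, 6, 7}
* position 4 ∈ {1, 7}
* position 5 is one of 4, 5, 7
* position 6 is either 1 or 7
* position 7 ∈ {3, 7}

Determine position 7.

Among the 7 variables, 2 fits only position 1 (and all 7 values in {1, 2, 3, 4, 5, 6, 7} must be used), so position 1 = 2.
The 6 still-open variables together cover exactly {1, 3, 4, 5, 6, 7} — 6 values for 6 variables — and 6 appears only in position 3's list, so position 3 = 6.
The 5 still-open variables draw from only 5 values {1, 3, 4, 5, 7}, so each is used; only position 7 can be 3, hence position 7 = 3.

3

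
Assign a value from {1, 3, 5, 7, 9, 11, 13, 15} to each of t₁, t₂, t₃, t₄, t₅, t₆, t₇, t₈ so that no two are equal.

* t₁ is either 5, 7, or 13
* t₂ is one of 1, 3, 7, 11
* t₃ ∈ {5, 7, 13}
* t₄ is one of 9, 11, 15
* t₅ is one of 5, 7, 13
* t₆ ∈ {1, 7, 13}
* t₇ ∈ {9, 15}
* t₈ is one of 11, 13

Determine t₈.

The 8 variables draw from only 8 values {1, 3, 5, 7, 9, 11, 13, 15}, so each is used; only t₂ can be 3, hence t₂ = 3.
Among the 7 still-open variables, 1 fits only t₆ (and all 7 values in {1, 5, 7, 9, 11, 13, 15} must be used), so t₆ = 1.
t₁, t₃, t₅ between them cover only {5, 7, 13} — a naked triple. Remove those values from t₈.
So t₈ = 11.

11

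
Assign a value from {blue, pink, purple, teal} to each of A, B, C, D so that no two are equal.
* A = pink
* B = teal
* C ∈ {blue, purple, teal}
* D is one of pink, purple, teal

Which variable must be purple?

A must be pink (only option left). Strike pink from D.
B's domain is down to {teal}, so B = teal. Remove teal from C, D.
So purple goes to D.

D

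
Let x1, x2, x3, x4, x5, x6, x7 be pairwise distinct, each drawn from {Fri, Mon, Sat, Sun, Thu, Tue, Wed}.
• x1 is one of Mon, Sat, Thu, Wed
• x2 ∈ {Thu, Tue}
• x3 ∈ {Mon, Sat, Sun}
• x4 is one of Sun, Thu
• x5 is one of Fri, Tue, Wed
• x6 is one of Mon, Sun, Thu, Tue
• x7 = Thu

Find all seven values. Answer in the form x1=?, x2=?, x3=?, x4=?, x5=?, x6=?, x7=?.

x7 must be Thu (only option left). Remove Thu from x1, x2, x4, x6.
x2's domain is down to {Tue}, so x2 = Tue. Eliminate Tue elsewhere: x5, x6.
x4 must be Sun (only option left). So x3, x6 can't be Sun.
x6's domain is down to {Mon}, so x6 = Mon. Strike Mon from x1, x3.
x3 has just one choice, so x3 = Sat. Eliminate Sat elsewhere: x1.
x1's domain is down to {Wed}, so x1 = Wed. Eliminate Wed elsewhere: x5.
x5 has just one choice, so x5 = Fri.

x1=Wed, x2=Tue, x3=Sat, x4=Sun, x5=Fri, x6=Mon, x7=Thu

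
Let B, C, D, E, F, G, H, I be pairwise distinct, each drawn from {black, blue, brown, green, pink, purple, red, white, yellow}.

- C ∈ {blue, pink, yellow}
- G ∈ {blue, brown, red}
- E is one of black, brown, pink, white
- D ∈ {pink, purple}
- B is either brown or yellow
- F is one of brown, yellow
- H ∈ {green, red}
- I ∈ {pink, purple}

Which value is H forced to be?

B and F share exactly the 2 values {brown, yellow}; by pigeonhole those values go to them, so strike brown, yellow from C, E, G.
D and I between them cover only {pink, purple} — a naked pair. Remove those values from C, E.
C's domain is down to {blue}, so C = blue. Remove blue from G.
G must be red (only option left). Strike red from H.
So H = green.

green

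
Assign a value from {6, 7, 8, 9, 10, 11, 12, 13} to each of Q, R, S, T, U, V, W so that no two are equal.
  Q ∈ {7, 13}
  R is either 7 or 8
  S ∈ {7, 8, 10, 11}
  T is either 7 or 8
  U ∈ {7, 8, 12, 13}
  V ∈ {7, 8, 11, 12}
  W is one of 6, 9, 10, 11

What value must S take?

10

R and T between them cover only {7, 8} — a naked pair. Remove those values from Q, S, U, V.
That leaves Q = 13. Remove 13 from U.
U's domain is down to {12}, so U = 12. So V can't be 12.
V's domain is down to {11}, so V = 11. Remove 11 from S, W.
So S = 10.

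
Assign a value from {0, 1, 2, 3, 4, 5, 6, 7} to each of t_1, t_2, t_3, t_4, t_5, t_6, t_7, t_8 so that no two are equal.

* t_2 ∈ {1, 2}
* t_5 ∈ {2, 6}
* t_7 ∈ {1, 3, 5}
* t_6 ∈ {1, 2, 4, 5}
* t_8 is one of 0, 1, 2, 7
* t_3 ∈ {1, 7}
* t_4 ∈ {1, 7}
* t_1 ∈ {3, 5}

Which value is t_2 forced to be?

The 8 variables together cover exactly {0, 1, 2, 3, 4, 5, 6, 7} — 8 values for 8 variables — and 0 appears only in t_8's list, so t_8 = 0.
The 7 still-open variables together cover exactly {1, 2, 3, 4, 5, 6, 7} — 7 values for 7 variables — and 4 appears only in t_6's list, so t_6 = 4.
The 6 still-open variables draw from only 6 values {1, 2, 3, 5, 6, 7}, so each is used; only t_5 can be 6, hence t_5 = 6.
Among the 5 still-open variables, 2 fits only t_2 (and all 5 values in {1, 2, 3, 5, 7} must be used), so t_2 = 2.

2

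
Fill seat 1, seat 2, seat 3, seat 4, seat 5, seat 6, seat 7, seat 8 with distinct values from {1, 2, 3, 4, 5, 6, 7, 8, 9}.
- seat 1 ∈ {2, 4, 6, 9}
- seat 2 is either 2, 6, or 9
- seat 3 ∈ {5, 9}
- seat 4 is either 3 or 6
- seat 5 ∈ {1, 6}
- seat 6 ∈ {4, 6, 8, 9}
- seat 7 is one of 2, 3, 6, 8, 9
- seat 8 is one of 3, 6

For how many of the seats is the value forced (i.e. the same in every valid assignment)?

The 8 variables draw from only 8 values {1, 2, 3, 4, 5, 6, 8, 9}, so each is used; only seat 5 can be 1, hence seat 5 = 1.
The 7 still-open variables draw from only 7 values {2, 3, 4, 5, 6, 8, 9}, so each is used; only seat 3 can be 5, hence seat 3 = 5.
seat 4 and seat 8 share exactly the 2 values {3, 6}; by pigeonhole those values go to them, so strike 3, 6 from seat 1, seat 2, seat 6, seat 7.
Determined: seat 3=5, seat 5=1. The other seats each still have more than one consistent value. That makes 2.

2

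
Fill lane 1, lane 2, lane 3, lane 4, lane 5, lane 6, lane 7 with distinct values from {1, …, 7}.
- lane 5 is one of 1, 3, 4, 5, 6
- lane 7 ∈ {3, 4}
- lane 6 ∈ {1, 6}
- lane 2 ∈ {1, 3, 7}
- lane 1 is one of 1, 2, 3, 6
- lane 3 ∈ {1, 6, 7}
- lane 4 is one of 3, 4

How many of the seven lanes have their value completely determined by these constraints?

The 7 variables together cover exactly {1, 2, 3, 4, 5, 6, 7} — 7 values for 7 variables — and 2 appears only in lane 1's list, so lane 1 = 2.
Among the 6 still-open variables, 5 fits only lane 5 (and all 6 values in {1, 3, 4, 5, 6, 7} must be used), so lane 5 = 5.
lane 4 and lane 7 between them cover only {3, 4} — a naked pair. Remove those values from lane 2.
Determined: lane 1=2, lane 5=5. The other lanes each still have more than one consistent value. That makes 2.

2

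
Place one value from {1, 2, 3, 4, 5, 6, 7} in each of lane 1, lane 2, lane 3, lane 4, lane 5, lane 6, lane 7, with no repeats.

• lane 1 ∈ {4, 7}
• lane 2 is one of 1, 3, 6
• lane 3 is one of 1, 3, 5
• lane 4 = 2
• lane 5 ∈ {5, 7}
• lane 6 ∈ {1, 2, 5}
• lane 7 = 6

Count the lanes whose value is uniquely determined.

lane 4 has just one choice, so lane 4 = 2. So lane 6 can't be 2.
lane 7 has just one choice, so lane 7 = 6. So lane 2 can't be 6.
Among the 5 still-open variables, 4 fits only lane 1 (and all 5 values in {1, 3, 4, 5, 7} must be used), so lane 1 = 4.
Among the 4 still-open variables, 7 fits only lane 5 (and all 4 values in {1, 3, 5, 7} must be used), so lane 5 = 7.
Determined: lane 1=4, lane 4=2, lane 5=7, lane 7=6. The other lanes each still have more than one consistent value. That makes 4.

4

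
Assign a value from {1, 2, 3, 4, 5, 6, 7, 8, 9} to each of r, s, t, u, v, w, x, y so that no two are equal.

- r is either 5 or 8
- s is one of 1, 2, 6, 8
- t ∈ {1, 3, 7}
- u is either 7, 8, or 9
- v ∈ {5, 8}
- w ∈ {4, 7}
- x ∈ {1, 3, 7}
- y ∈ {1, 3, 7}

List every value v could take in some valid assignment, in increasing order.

5, 8

The 2 variables r and v are confined to {5, 8}, which locks those values in; drop them from s, u.
t, x, y share exactly the 3 values {1, 3, 7}; by pigeonhole those values go to them, so strike 1, 3, 7 from s, u, w.
u has just one choice, so u = 9.
That leaves w = 4.
No further eliminations apply; v can still be any of 5, 8.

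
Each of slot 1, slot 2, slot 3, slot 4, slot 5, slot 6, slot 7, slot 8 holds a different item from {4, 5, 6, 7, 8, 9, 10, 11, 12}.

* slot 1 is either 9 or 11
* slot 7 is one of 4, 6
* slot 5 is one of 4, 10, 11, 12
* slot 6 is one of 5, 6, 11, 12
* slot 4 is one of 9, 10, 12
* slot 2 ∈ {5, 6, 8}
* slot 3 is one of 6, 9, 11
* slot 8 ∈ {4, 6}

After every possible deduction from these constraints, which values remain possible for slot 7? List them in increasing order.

Among the 8 variables, 8 fits only slot 2 (and all 8 values in {4, 5, 6, 8, 9, 10, 11, 12} must be used), so slot 2 = 8.
Among the 7 still-open variables, 5 fits only slot 6 (and all 7 values in {4, 5, 6, 9, 10, 11, 12} must be used), so slot 6 = 5.
slot 7 and slot 8 between them cover only {4, 6} — a naked pair. Remove those values from slot 3, slot 5.
slot 1 and slot 3 between them cover only {9, 11} — a naked pair. Remove those values from slot 4, slot 5.
No further eliminations apply; slot 7 can still be any of 4, 6.

4, 6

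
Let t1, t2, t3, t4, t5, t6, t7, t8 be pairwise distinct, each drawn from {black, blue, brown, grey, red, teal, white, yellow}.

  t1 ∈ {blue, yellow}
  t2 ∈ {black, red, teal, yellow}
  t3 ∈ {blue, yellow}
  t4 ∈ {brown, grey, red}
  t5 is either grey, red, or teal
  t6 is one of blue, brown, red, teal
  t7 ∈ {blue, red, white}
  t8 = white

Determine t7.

red

t8 must be white (only option left). Remove white from t7.
The 7 still-open variables together cover exactly {black, blue, brown, grey, red, teal, yellow} — 7 values for 7 variables — and black appears only in t2's list, so t2 = black.
t1 and t3 share exactly the 2 values {blue, yellow}; by pigeonhole those values go to them, so strike blue, yellow from t6, t7.
So t7 = red.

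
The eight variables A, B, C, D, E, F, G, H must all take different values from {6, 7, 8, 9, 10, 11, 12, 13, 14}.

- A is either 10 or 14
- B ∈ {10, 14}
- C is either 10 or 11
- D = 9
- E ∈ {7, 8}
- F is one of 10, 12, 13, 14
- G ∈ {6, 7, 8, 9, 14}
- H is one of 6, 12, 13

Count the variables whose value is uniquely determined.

D's domain is down to {9}, so D = 9. Strike 9 from G.
A and B share exactly the 2 values {10, 14}; by pigeonhole those values go to them, so strike 10, 14 from C, F, G.
That leaves C = 11.
Determined: C=11, D=9. The other variables each still have more than one consistent value. That makes 2.

2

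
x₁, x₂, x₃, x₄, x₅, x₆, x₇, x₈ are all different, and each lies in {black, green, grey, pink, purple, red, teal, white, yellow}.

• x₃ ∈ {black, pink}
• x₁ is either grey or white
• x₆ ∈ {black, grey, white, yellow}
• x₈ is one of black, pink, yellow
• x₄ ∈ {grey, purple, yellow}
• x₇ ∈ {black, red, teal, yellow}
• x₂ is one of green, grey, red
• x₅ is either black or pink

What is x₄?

x₃ and x₅ between them cover only {black, pink} — a naked pair. Remove those values from x₆, x₇, x₈.
That leaves x₈ = yellow. So x₄, x₆, x₇ can't be yellow.
The 2 variables x₁ and x₆ are confined to {grey, white}, which locks those values in; drop them from x₂, x₄.
So x₄ = purple.

purple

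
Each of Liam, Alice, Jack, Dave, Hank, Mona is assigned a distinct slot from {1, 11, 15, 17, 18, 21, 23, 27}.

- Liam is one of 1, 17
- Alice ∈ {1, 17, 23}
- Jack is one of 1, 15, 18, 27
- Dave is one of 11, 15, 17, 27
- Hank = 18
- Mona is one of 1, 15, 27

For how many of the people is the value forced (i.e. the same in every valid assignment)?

Hank's domain is down to {18}, so Hank = 18. Strike 18 from Jack.
Determined: Hank=18. The other people each still have more than one consistent value. That makes 1.

1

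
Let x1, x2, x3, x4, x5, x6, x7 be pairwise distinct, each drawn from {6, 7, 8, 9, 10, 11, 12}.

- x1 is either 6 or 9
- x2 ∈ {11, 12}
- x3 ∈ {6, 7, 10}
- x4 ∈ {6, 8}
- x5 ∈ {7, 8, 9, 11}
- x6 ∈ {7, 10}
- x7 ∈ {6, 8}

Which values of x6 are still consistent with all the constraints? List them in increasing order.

7, 10

Among the 7 variables, 12 fits only x2 (and all 7 values in {6, 7, 8, 9, 10, 11, 12} must be used), so x2 = 12.
Among the 6 still-open variables, 11 fits only x5 (and all 6 values in {6, 7, 8, 9, 10, 11} must be used), so x5 = 11.
The 5 still-open variables together cover exactly {6, 7, 8, 9, 10} — 5 values for 5 variables — and 9 appears only in x1's list, so x1 = 9.
The 2 variables x4 and x7 are confined to {6, 8}, which locks those values in; drop them from x3.
No further eliminations apply; x6 can still be any of 7, 10.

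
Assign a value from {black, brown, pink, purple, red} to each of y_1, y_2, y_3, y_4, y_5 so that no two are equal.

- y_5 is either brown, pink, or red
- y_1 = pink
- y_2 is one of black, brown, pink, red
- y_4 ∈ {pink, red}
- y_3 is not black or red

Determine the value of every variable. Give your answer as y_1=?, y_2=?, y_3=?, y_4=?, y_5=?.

y_1=pink, y_2=black, y_3=purple, y_4=red, y_5=brown

y_1's domain is down to {pink}, so y_1 = pink. Eliminate pink elsewhere: y_2, y_3, y_4, y_5.
That leaves y_4 = red. Strike red from y_2, y_5.
y_5's domain is down to {brown}, so y_5 = brown. Eliminate brown elsewhere: y_2, y_3.
y_2 has just one choice, so y_2 = black.
y_3 has just one choice, so y_3 = purple.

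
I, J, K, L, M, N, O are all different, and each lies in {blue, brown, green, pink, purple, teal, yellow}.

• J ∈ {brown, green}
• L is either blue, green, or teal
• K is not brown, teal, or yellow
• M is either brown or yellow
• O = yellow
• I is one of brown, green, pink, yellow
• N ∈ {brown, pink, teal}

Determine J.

O has just one choice, so O = yellow. Eliminate yellow elsewhere: I, M.
That leaves M = brown. Strike brown from I, J, N.
So J = green.

green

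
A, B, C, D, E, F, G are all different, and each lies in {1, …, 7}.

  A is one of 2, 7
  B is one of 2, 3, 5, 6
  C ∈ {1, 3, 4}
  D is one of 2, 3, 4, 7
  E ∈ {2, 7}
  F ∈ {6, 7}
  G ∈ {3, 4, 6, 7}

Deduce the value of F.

6

Among the 7 variables, 1 fits only C (and all 7 values in {1, 2, 3, 4, 5, 6, 7} must be used), so C = 1.
Among the 6 still-open variables, 5 fits only B (and all 6 values in {2, 3, 4, 5, 6, 7} must be used), so B = 5.
A and E share exactly the 2 values {2, 7}; by pigeonhole those values go to them, so strike 2, 7 from D, F, G.
So F = 6.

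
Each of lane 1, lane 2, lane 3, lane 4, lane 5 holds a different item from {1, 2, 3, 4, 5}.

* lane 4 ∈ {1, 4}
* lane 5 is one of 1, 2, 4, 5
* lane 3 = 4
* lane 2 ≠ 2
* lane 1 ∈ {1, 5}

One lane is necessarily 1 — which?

lane 4

lane 3 must be 4 (only option left). Eliminate 4 elsewhere: lane 2, lane 4, lane 5.
So 1 goes to lane 4.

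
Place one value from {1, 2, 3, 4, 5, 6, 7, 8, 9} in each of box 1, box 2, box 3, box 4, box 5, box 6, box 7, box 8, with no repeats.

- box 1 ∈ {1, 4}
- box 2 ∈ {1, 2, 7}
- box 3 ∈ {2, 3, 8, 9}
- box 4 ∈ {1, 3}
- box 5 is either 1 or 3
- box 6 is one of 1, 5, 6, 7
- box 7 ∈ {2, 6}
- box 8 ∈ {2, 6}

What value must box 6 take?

The 2 variables box 4 and box 5 are confined to {1, 3}, which locks those values in; drop them from box 1, box 2, box 3, box 6.
box 1's domain is down to {4}, so box 1 = 4.
box 7 and box 8 share exactly the 2 values {2, 6}; by pigeonhole those values go to them, so strike 2, 6 from box 2, box 3, box 6.
That leaves box 2 = 7. Strike 7 from box 6.
So box 6 = 5.

5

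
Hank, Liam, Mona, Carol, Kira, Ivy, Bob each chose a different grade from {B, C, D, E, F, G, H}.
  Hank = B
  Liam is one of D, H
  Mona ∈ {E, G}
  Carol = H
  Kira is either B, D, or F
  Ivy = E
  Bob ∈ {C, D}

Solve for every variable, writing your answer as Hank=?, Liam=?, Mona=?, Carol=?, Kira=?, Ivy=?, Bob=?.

Hank must be B (only option left). So Kira can't be B.
Carol has just one choice, so Carol = H. Strike H from Liam.
That leaves Ivy = E. Eliminate E elsewhere: Mona.
That leaves Liam = D. Remove D from Kira, Bob.
Mona must be G (only option left).
Kira must be F (only option left).
Bob's domain is down to {C}, so Bob = C.

Hank=B, Liam=D, Mona=G, Carol=H, Kira=F, Ivy=E, Bob=C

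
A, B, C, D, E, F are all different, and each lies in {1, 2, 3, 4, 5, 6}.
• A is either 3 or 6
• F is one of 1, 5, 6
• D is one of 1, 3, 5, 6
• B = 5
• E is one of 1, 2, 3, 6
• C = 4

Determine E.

B must be 5 (only option left). Eliminate 5 elsewhere: D, F.
That leaves C = 4.
Among the 4 still-open variables, 2 fits only E (and all 4 values in {1, 2, 3, 6} must be used), so E = 2.

2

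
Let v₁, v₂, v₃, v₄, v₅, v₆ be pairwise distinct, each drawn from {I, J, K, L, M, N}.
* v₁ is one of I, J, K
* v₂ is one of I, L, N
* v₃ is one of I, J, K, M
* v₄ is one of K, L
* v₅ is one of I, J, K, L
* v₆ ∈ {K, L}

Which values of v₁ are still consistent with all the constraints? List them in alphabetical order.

I, J

The 6 variables draw from only 6 values {I, J, K, L, M, N}, so each is used; only v₃ can be M, hence v₃ = M.
The 5 still-open variables draw from only 5 values {I, J, K, L, N}, so each is used; only v₂ can be N, hence v₂ = N.
The 2 variables v₄ and v₆ are confined to {K, L}, which locks those values in; drop them from v₁, v₅.
No further eliminations apply; v₁ can still be any of I, J.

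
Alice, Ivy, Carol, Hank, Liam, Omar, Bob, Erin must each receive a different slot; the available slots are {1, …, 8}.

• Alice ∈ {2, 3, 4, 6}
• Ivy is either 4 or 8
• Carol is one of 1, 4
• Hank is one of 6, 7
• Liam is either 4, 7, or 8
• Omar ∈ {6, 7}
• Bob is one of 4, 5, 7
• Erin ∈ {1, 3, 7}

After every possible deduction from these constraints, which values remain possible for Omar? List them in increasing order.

6, 7

Among the 8 variables, 2 fits only Alice (and all 8 values in {1, 2, 3, 4, 5, 6, 7, 8} must be used), so Alice = 2.
Among the 7 still-open variables, 3 fits only Erin (and all 7 values in {1, 3, 4, 5, 6, 7, 8} must be used), so Erin = 3.
Among the 6 still-open variables, 1 fits only Carol (and all 6 values in {1, 4, 5, 6, 7, 8} must be used), so Carol = 1.
The 5 still-open variables together cover exactly {4, 5, 6, 7, 8} — 5 values for 5 variables — and 5 appears only in Bob's list, so Bob = 5.
Hank and Omar share exactly the 2 values {6, 7}; by pigeonhole those values go to them, so strike 6, 7 from Liam.
No further eliminations apply; Omar can still be any of 6, 7.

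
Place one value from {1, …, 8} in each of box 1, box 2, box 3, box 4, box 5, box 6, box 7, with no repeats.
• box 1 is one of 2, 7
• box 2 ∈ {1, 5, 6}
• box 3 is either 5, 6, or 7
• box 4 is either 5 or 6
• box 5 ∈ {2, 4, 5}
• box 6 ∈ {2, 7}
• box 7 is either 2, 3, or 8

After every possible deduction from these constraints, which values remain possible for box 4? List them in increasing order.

box 1 and box 6 share exactly the 2 values {2, 7}; by pigeonhole those values go to them, so strike 2, 7 from box 3, box 5, box 7.
box 3 and box 4 between them cover only {5, 6} — a naked pair. Remove those values from box 2, box 5.
That leaves box 2 = 1.
That leaves box 5 = 4.
No further eliminations apply; box 4 can still be any of 5, 6.

5, 6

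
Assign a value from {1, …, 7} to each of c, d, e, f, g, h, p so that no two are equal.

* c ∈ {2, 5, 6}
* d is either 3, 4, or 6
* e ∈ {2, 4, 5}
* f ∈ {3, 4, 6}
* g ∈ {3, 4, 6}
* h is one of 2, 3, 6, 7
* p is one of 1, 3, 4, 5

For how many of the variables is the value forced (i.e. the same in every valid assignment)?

The 7 variables draw from only 7 values {1, 2, 3, 4, 5, 6, 7}, so each is used; only p can be 1, hence p = 1.
The 6 still-open variables draw from only 6 values {2, 3, 4, 5, 6, 7}, so each is used; only h can be 7, hence h = 7.
d, f, g between them cover only {3, 4, 6} — a naked triple. Remove those values from c, e.
Determined: h=7, p=1. The other variables each still have more than one consistent value. That makes 2.

2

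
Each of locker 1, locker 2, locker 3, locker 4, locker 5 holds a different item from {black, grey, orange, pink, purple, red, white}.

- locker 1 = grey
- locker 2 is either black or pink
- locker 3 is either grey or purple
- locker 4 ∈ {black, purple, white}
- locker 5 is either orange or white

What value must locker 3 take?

purple

locker 1's domain is down to {grey}, so locker 1 = grey. Remove grey from locker 3.
So locker 3 = purple.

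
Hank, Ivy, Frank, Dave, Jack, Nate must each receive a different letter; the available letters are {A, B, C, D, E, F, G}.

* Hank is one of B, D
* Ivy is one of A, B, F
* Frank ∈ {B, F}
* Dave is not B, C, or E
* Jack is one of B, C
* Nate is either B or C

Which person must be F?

Frank

The 6 variables together cover exactly {A, B, C, D, F, G} — 6 values for 6 variables — and G appears only in Dave's list, so Dave = G.
Among the 5 still-open variables, A fits only Ivy (and all 5 values in {A, B, C, D, F} must be used), so Ivy = A.
The 4 still-open variables together cover exactly {B, C, D, F} — 4 values for 4 variables — and D appears only in Hank's list, so Hank = D.
The 3 still-open variables draw from only 3 values {B, C, F}, so each is used; only Frank can be F, hence Frank = F.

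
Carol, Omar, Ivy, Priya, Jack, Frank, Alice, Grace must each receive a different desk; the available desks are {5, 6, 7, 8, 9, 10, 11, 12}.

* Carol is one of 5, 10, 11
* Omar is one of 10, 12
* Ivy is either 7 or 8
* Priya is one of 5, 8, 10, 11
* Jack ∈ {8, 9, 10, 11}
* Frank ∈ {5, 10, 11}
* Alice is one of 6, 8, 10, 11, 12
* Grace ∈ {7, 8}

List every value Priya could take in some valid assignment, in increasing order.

The 8 variables together cover exactly {5, 6, 7, 8, 9, 10, 11, 12} — 8 values for 8 variables — and 6 appears only in Alice's list, so Alice = 6.
Among the 7 still-open variables, 9 fits only Jack (and all 7 values in {5, 7, 8, 9, 10, 11, 12} must be used), so Jack = 9.
The 6 still-open variables together cover exactly {5, 7, 8, 10, 11, 12} — 6 values for 6 variables — and 12 appears only in Omar's list, so Omar = 12.
The 2 variables Ivy and Grace are confined to {7, 8}, which locks those values in; drop them from Priya.
No further eliminations apply; Priya can still be any of 5, 10, 11.

5, 10, 11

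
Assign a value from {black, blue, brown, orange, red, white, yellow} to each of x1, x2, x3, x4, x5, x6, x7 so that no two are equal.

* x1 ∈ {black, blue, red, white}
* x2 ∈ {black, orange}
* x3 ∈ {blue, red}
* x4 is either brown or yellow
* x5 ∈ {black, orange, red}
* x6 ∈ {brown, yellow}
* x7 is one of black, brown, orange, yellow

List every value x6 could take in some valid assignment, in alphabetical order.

brown, yellow

Among the 7 variables, white fits only x1 (and all 7 values in {black, blue, brown, orange, red, white, yellow} must be used), so x1 = white.
Among the 6 still-open variables, blue fits only x3 (and all 6 values in {black, blue, brown, orange, red, yellow} must be used), so x3 = blue.
The 5 still-open variables together cover exactly {black, brown, orange, red, yellow} — 5 values for 5 variables — and red appears only in x5's list, so x5 = red.
x4 and x6 share exactly the 2 values {brown, yellow}; by pigeonhole those values go to them, so strike brown, yellow from x7.
No further eliminations apply; x6 can still be any of brown, yellow.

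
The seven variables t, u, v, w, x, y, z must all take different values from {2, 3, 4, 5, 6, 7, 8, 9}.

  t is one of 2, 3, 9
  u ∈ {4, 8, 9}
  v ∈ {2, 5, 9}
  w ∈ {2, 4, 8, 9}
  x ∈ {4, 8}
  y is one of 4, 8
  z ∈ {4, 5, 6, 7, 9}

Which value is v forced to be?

x and y share exactly the 2 values {4, 8}; by pigeonhole those values go to them, so strike 4, 8 from u, w, z.
That leaves u = 9. Eliminate 9 elsewhere: t, v, w, z.
w's domain is down to {2}, so w = 2. Remove 2 from t, v.
So v = 5.

5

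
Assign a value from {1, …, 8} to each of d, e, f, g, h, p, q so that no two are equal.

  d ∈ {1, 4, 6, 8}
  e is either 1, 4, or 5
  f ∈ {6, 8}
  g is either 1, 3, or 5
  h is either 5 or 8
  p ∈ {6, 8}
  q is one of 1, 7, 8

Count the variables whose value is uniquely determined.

3

The 7 variables together cover exactly {1, 3, 4, 5, 6, 7, 8} — 7 values for 7 variables — and 3 appears only in g's list, so g = 3.
The 6 still-open variables draw from only 6 values {1, 4, 5, 6, 7, 8}, so each is used; only q can be 7, hence q = 7.
f and p between them cover only {6, 8} — a naked pair. Remove those values from d, h.
That leaves h = 5. Strike 5 from e.
Determined: g=3, h=5, q=7. The other variables each still have more than one consistent value. That makes 3.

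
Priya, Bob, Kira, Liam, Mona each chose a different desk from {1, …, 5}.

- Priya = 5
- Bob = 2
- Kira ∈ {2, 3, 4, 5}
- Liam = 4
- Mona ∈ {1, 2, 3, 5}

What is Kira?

3

Priya's domain is down to {5}, so Priya = 5. Remove 5 from Kira, Mona.
Bob has just one choice, so Bob = 2. Strike 2 from Kira, Mona.
Liam must be 4 (only option left). Strike 4 from Kira.
So Kira = 3.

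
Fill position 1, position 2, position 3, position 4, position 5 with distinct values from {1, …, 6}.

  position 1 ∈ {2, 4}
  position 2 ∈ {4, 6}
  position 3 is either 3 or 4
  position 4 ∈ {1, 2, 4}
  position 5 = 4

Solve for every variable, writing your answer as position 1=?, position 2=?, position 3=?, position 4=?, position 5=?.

position 5 has just one choice, so position 5 = 4. Eliminate 4 elsewhere: position 1, position 2, position 3, position 4.
That leaves position 1 = 2. Strike 2 from position 4.
position 2 must be 6 (only option left).
position 3's domain is down to {3}, so position 3 = 3.
position 4 has just one choice, so position 4 = 1.

position 1=2, position 2=6, position 3=3, position 4=1, position 5=4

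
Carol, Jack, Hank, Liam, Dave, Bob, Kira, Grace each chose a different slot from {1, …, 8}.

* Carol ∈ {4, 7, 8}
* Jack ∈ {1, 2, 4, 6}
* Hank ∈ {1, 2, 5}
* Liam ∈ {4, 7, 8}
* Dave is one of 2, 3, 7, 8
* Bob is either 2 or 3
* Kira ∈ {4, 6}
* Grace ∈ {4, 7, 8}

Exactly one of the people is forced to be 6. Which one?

Kira

Among the 8 variables, 5 fits only Hank (and all 8 values in {1, 2, 3, 4, 5, 6, 7, 8} must be used), so Hank = 5.
Among the 7 still-open variables, 1 fits only Jack (and all 7 values in {1, 2, 3, 4, 6, 7, 8} must be used), so Jack = 1.
Among the 6 still-open variables, 6 fits only Kira (and all 6 values in {2, 3, 4, 6, 7, 8} must be used), so Kira = 6.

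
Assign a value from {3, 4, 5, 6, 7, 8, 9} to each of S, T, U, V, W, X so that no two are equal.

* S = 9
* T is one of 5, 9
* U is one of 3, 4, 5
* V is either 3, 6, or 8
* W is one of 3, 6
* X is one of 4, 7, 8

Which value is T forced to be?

S must be 9 (only option left). Strike 9 from T.
So T = 5.

5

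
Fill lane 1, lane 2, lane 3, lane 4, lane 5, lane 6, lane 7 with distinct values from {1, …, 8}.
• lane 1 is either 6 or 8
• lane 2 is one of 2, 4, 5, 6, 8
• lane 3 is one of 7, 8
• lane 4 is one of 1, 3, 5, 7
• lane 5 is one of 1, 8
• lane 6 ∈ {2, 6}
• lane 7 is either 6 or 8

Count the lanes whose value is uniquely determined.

3

lane 1 and lane 7 between them cover only {6, 8} — a naked pair. Remove those values from lane 2, lane 3, lane 5, lane 6.
That leaves lane 3 = 7. So lane 4 can't be 7.
lane 5 has just one choice, so lane 5 = 1. Strike 1 from lane 4.
lane 6's domain is down to {2}, so lane 6 = 2. Remove 2 from lane 2.
Determined: lane 3=7, lane 5=1, lane 6=2. The other lanes each still have more than one consistent value. That makes 3.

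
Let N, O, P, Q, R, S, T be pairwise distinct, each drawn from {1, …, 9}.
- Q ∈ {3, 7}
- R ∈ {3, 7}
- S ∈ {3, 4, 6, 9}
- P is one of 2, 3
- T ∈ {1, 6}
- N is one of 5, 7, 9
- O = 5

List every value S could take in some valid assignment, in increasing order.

O has just one choice, so O = 5. Remove 5 from N.
Q and R between them cover only {3, 7} — a naked pair. Remove those values from N, P, S.
That leaves N = 9. So S can't be 9.
P's domain is down to {2}, so P = 2.
No further eliminations apply; S can still be any of 4, 6.

4, 6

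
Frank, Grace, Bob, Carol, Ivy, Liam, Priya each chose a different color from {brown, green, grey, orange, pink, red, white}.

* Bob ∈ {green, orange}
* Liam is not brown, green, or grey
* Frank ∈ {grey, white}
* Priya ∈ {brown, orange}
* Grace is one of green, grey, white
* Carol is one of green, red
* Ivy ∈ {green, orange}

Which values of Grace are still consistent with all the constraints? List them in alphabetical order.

grey, white

Among the 7 variables, brown fits only Priya (and all 7 values in {brown, green, grey, orange, pink, red, white} must be used), so Priya = brown.
Among the 6 still-open variables, pink fits only Liam (and all 6 values in {green, grey, orange, pink, red, white} must be used), so Liam = pink.
The 5 still-open variables together cover exactly {green, grey, orange, red, white} — 5 values for 5 variables — and red appears only in Carol's list, so Carol = red.
Bob and Ivy between them cover only {green, orange} — a naked pair. Remove those values from Grace.
No further eliminations apply; Grace can still be any of grey, white.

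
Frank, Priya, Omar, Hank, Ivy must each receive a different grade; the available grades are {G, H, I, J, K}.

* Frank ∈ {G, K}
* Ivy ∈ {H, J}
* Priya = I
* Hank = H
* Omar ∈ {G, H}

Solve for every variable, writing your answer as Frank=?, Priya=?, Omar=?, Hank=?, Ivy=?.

Frank=K, Priya=I, Omar=G, Hank=H, Ivy=J

Priya must be I (only option left).
Hank has just one choice, so Hank = H. So Omar, Ivy can't be H.
Ivy's domain is down to {J}, so Ivy = J.
Omar must be G (only option left). Remove G from Frank.
Frank must be K (only option left).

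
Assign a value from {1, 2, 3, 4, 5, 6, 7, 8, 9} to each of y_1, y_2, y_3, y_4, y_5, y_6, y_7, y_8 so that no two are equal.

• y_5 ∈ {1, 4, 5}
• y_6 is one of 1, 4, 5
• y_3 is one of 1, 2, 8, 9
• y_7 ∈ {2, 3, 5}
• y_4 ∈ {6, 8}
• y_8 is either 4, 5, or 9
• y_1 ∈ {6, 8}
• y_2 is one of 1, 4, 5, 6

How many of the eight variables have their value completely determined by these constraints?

3

The 8 variables draw from only 8 values {1, 2, 3, 4, 5, 6, 8, 9}, so each is used; only y_7 can be 3, hence y_7 = 3.
The 7 still-open variables draw from only 7 values {1, 2, 4, 5, 6, 8, 9}, so each is used; only y_3 can be 2, hence y_3 = 2.
The 6 still-open variables draw from only 6 values {1, 4, 5, 6, 8, 9}, so each is used; only y_8 can be 9, hence y_8 = 9.
y_1 and y_4 share exactly the 2 values {6, 8}; by pigeonhole those values go to them, so strike 6, 8 from y_2.
Determined: y_3=2, y_7=3, y_8=9. The other variables each still have more than one consistent value. That makes 3.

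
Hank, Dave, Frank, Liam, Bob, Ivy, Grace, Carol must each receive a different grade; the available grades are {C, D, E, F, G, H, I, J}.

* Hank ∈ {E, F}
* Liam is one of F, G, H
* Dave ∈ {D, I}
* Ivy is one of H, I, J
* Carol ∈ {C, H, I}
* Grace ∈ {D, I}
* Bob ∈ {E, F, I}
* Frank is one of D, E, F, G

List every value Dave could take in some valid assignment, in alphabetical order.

D, I

Among the 8 variables, C fits only Carol (and all 8 values in {C, D, E, F, G, H, I, J} must be used), so Carol = C.
Among the 7 still-open variables, J fits only Ivy (and all 7 values in {D, E, F, G, H, I, J} must be used), so Ivy = J.
The 6 still-open variables draw from only 6 values {D, E, F, G, H, I}, so each is used; only Liam can be H, hence Liam = H.
The 5 still-open variables together cover exactly {D, E, F, G, I} — 5 values for 5 variables — and G appears only in Frank's list, so Frank = G.
The 2 variables Dave and Grace are confined to {D, I}, which locks those values in; drop them from Bob.
No further eliminations apply; Dave can still be any of D, I.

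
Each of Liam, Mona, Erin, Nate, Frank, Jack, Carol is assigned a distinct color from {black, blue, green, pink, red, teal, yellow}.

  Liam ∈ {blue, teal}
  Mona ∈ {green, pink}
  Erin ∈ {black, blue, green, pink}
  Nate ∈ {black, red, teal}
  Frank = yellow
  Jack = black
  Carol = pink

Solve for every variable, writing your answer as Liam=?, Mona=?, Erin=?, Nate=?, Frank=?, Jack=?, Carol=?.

Frank's domain is down to {yellow}, so Frank = yellow.
That leaves Jack = black. Remove black from Erin, Nate.
That leaves Carol = pink. Eliminate pink elsewhere: Mona, Erin.
Mona must be green (only option left). Eliminate green elsewhere: Erin.
Erin must be blue (only option left). Eliminate blue elsewhere: Liam.
Liam must be teal (only option left). Eliminate teal elsewhere: Nate.
Nate must be red (only option left).

Liam=teal, Mona=green, Erin=blue, Nate=red, Frank=yellow, Jack=black, Carol=pink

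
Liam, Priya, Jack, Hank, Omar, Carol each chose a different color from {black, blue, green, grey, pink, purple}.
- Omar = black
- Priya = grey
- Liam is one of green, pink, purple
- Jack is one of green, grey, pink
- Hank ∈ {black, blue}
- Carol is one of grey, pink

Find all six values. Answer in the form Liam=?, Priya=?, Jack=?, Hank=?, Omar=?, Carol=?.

Priya must be grey (only option left). So Jack, Carol can't be grey.
Omar must be black (only option left). Eliminate black elsewhere: Hank.
Carol must be pink (only option left). Remove pink from Liam, Jack.
Jack has just one choice, so Jack = green. Remove green from Liam.
That leaves Hank = blue.
Liam's domain is down to {purple}, so Liam = purple.

Liam=purple, Priya=grey, Jack=green, Hank=blue, Omar=black, Carol=pink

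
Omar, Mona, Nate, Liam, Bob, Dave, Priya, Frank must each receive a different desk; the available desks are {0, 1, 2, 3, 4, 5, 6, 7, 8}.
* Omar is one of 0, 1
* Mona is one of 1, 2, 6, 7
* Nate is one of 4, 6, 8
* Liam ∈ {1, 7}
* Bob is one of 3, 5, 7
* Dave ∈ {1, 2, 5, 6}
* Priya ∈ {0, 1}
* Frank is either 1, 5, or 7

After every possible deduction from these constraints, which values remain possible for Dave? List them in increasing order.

Omar and Priya between them cover only {0, 1} — a naked pair. Remove those values from Mona, Liam, Dave, Frank.
Liam must be 7 (only option left). Eliminate 7 elsewhere: Mona, Bob, Frank.
Frank must be 5 (only option left). Remove 5 from Bob, Dave.
Bob has just one choice, so Bob = 3.
Mona and Dave share exactly the 2 values {2, 6}; by pigeonhole those values go to them, so strike 2, 6 from Nate.
No further eliminations apply; Dave can still be any of 2, 6.

2, 6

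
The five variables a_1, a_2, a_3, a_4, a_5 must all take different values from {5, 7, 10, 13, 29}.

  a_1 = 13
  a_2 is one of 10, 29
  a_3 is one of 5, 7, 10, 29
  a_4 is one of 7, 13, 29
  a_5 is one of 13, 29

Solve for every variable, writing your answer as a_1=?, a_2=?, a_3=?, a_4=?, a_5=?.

a_1=13, a_2=10, a_3=5, a_4=7, a_5=29

a_1 must be 13 (only option left). Strike 13 from a_4, a_5.
a_5 has just one choice, so a_5 = 29. Strike 29 from a_2, a_3, a_4.
a_2 must be 10 (only option left). So a_3 can't be 10.
That leaves a_4 = 7. Eliminate 7 elsewhere: a_3.
That leaves a_3 = 5.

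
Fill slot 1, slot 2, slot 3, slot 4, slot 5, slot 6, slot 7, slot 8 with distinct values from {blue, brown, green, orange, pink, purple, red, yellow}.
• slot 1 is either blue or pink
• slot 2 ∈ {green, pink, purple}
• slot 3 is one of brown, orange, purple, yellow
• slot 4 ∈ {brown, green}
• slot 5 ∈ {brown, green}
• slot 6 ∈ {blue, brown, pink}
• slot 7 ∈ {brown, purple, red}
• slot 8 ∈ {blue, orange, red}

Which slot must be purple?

Among the 8 variables, yellow fits only slot 3 (and all 8 values in {blue, brown, green, orange, pink, purple, red, yellow} must be used), so slot 3 = yellow.
The 7 still-open variables draw from only 7 values {blue, brown, green, orange, pink, purple, red}, so each is used; only slot 8 can be orange, hence slot 8 = orange.
Among the 6 still-open variables, red fits only slot 7 (and all 6 values in {blue, brown, green, pink, purple, red} must be used), so slot 7 = red.
The 5 still-open variables together cover exactly {blue, brown, green, pink, purple} — 5 values for 5 variables — and purple appears only in slot 2's list, so slot 2 = purple.

slot 2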